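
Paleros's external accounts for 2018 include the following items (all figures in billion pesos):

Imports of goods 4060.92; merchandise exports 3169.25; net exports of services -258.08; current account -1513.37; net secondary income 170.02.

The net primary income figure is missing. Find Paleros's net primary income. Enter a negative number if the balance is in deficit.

-533.64

Current account = goods balance + services balance + net primary income + net secondary income
Sum of the known components = -979.73
Net primary income = CA - (known components) = -1513.37 - (-979.73) = -533.64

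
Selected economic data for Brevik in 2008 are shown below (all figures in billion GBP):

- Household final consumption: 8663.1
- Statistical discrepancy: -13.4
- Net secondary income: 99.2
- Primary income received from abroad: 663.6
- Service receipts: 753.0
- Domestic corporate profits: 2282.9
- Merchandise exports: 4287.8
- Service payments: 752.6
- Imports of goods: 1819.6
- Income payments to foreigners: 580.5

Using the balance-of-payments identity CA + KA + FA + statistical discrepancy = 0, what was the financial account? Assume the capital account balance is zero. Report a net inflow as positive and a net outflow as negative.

-2637.5

Goods balance = 4287.8 - 1819.6 = 2468.2
Services balance = 753.0 - 752.6 = 0.4
Trade balance (goods + services) = 2468.2 + 0.4 = 2468.6
Net primary income = 663.6 - 580.5 = 83.1
Net secondary income = 99.2
Current account = 2468.6 + 83.1 + 99.2 = 2650.9
Financial account = -(2650.9 + (-13.4)) = -2637.5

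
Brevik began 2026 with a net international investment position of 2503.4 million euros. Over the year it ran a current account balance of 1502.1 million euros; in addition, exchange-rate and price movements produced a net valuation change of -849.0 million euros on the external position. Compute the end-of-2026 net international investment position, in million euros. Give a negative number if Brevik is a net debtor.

3156.5

Change in NIIP = current account + net valuation change = 1502.1 + (-849.0) = 653.1
End-of-year NIIP = 2503.4 + 653.1 = 3156.5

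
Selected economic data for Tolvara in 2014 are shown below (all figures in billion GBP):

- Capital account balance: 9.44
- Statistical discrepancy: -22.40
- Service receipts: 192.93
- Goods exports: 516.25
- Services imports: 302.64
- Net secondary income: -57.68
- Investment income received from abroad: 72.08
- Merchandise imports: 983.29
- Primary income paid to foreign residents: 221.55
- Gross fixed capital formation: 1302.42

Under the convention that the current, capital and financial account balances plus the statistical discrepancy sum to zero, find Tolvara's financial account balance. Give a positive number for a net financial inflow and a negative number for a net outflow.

Goods balance = 516.25 - 983.29 = -467.04
Services balance = 192.93 - 302.64 = -109.71
Trade balance (goods + services) = -467.04 + (-109.71) = -576.75
Net primary income = 72.08 - 221.55 = -149.47
Net secondary income = -57.68
Current account = -576.75 + (-149.47) + (-57.68) = -783.90
Financial account = -(-783.90 + 9.44 + (-22.40)) = 796.86

796.86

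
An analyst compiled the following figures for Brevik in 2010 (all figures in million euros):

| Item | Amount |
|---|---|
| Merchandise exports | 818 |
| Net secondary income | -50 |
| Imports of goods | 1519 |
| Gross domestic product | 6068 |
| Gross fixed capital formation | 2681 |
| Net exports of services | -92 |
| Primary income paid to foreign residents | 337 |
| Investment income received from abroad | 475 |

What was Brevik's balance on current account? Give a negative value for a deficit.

Goods balance = 818 - 1519 = -701
Services balance = -92
Trade balance (goods + services) = -701 + (-92) = -793
Net primary income = 475 - 337 = 138
Net secondary income = -50
Current account = -793 + 138 + (-50) = -705

-705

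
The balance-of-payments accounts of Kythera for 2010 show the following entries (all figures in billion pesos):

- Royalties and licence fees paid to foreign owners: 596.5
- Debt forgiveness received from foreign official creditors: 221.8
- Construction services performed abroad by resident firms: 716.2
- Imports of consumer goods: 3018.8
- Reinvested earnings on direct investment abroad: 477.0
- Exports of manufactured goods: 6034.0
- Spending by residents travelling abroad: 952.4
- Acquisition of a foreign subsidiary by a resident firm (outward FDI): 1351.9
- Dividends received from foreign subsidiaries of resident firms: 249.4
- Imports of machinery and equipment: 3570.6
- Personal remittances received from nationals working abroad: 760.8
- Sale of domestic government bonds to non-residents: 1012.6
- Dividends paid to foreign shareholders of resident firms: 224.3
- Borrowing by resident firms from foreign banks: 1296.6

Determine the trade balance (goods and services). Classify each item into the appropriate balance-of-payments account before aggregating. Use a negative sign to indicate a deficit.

Goods: -3018.8 + 6034.0 - 3570.6 = -555.4
Services: -596.5 + 716.2 - 952.4 = -832.7
Trade balance = -555.4 + (-832.7) = -1388.1
(Excluded from the trade balance — capital account: debt forgiveness received from foreign official creditors 221.8; primary income: reinvested earnings on direct investment abroad 477.0, dividends received from foreign subsidiaries of resident firms 249.4, dividends paid to foreign shareholders of resident firms 224.3; financial account: acquisition of a foreign subsidiary by a resident firm (outward FDI) 1351.9, sale of domestic government bonds to non-residents 1012.6, borrowing by resident firms from foreign banks 1296.6; secondary income: personal remittances received from nationals working abroad 760.8.)

-1388.1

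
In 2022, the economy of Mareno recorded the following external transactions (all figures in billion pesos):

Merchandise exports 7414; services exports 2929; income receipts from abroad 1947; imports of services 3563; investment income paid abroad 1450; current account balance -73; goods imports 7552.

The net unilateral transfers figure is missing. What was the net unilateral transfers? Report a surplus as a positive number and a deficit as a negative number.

202

Current account = goods balance + services balance + net primary income + net secondary income
Sum of the known components = -275
Net unilateral transfers = CA - (known components) = -73 - (-275) = 202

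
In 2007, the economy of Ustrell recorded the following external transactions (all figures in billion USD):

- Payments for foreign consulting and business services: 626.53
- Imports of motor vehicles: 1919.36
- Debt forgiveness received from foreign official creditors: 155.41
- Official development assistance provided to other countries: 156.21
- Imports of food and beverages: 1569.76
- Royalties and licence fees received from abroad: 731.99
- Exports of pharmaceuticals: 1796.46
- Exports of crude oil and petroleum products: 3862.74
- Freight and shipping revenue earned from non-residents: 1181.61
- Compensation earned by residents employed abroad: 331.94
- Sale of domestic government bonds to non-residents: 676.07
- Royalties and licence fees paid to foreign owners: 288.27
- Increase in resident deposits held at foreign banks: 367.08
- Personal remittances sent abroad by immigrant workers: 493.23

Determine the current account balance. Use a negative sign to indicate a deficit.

Goods: 1796.46 - 1919.36 + 3862.74 - 1569.76 = 2170.08
Services: 731.99 + 1181.61 - 626.53 - 288.27 = 998.80
Primary income: 331.94
Secondary income: -493.23 - 156.21 = -649.44
Current account = 2170.08 + 998.80 + 331.94 + (-649.44) = 2851.38
(Excluded from the current account — capital account: debt forgiveness received from foreign official creditors 155.41; financial account: sale of domestic government bonds to non-residents 676.07, increase in resident deposits held at foreign banks 367.08.)

2851.38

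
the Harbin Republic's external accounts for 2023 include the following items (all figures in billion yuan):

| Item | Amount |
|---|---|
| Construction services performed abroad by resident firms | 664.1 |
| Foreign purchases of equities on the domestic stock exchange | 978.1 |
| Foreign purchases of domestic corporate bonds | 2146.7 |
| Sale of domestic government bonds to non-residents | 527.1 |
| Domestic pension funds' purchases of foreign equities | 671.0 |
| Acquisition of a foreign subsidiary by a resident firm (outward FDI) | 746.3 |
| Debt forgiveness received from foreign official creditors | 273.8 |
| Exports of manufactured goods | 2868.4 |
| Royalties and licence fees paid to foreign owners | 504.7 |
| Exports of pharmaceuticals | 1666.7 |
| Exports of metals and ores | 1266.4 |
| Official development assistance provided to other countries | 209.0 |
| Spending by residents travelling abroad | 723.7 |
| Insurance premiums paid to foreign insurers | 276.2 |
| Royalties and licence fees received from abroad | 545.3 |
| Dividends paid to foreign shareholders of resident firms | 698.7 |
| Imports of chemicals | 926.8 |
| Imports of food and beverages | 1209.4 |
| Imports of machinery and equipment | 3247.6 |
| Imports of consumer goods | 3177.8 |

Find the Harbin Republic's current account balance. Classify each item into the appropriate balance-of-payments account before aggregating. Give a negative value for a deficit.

Goods: -926.8 + 2868.4 - 1209.4 - 3247.6 + 1666.7 - 3177.8 + 1266.4 = -2760.1
Services: -276.2 + 545.3 + 664.1 - 504.7 - 723.7 = -295.2
Primary income: -698.7
Secondary income: -209.0
Current account = (-2760.1) + (-295.2) + (-698.7) + (-209.0) = -3963.0
(Excluded from the current account — financial account: foreign purchases of equities on the domestic stock exchange 978.1, foreign purchases of domestic corporate bonds 2146.7, sale of domestic government bonds to non-residents 527.1, domestic pension funds' purchases of foreign equities 671.0, acquisition of a foreign subsidiary by a resident firm (outward FDI) 746.3; capital account: debt forgiveness received from foreign official creditors 273.8.)

-3963.0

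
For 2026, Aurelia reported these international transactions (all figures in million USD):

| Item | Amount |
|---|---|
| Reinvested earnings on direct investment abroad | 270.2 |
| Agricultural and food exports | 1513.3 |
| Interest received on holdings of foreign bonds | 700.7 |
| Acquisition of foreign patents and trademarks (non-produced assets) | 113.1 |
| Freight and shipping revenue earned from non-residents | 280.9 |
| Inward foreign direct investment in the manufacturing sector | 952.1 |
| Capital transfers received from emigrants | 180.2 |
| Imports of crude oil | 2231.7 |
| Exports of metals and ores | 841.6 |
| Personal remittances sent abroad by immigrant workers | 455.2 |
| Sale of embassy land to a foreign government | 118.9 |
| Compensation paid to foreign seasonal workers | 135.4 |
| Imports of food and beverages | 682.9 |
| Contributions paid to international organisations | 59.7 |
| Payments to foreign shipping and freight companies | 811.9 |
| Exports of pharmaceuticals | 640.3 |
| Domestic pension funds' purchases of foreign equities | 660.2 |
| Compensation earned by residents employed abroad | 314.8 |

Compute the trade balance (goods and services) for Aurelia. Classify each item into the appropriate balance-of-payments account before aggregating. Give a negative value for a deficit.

-450.4

Goods: -682.9 - 2231.7 + 640.3 + 841.6 + 1513.3 = 80.6
Services: 280.9 - 811.9 = -531.0
Trade balance = 80.6 + (-531.0) = -450.4
(Excluded from the trade balance — primary income: reinvested earnings on direct investment abroad 270.2, interest received on holdings of foreign bonds 700.7, compensation paid to foreign seasonal workers 135.4, compensation earned by residents employed abroad 314.8; capital account: acquisition of foreign patents and trademarks (non-produced assets) 113.1, capital transfers received from emigrants 180.2, sale of embassy land to a foreign government 118.9; financial account: inward foreign direct investment in the manufacturing sector 952.1, domestic pension funds' purchases of foreign equities 660.2; secondary income: personal remittances sent abroad by immigrant workers 455.2, contributions paid to international organisations 59.7.)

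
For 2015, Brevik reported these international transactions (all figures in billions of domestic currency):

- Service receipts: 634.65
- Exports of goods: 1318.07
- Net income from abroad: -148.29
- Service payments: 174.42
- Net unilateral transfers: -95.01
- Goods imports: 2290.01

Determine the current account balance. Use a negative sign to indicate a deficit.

Goods balance = 1318.07 - 2290.01 = -971.94
Services balance = 634.65 - 174.42 = 460.23
Trade balance (goods + services) = -971.94 + 460.23 = -511.71
Net primary income = -148.29
Net secondary income = -95.01
Current account = -511.71 + (-148.29) + (-95.01) = -755.01

-755.01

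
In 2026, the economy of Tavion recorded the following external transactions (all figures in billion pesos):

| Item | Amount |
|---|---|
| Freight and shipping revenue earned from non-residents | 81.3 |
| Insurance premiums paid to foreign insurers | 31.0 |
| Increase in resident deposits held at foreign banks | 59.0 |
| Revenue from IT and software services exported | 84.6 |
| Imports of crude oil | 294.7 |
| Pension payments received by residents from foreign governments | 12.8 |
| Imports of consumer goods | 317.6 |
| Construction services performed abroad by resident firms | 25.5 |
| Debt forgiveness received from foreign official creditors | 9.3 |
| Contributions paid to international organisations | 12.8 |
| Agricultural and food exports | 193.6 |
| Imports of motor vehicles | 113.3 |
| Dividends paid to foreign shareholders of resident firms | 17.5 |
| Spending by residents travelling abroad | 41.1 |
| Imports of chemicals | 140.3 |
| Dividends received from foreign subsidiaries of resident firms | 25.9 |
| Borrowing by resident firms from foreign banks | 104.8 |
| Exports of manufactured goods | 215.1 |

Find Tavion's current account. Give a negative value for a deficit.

-329.5

Goods: -140.3 - 317.6 - 294.7 + 193.6 + 215.1 - 113.3 = -457.2
Services: -31.0 + 81.3 + 25.5 - 41.1 + 84.6 = 119.3
Primary income: 25.9 - 17.5 = 8.4
Secondary income: -12.8 + 12.8 = 0.0
Current account = (-457.2) + 119.3 + 8.4 + 0.0 = -329.5
(Excluded from the current account — financial account: increase in resident deposits held at foreign banks 59.0, borrowing by resident firms from foreign banks 104.8; capital account: debt forgiveness received from foreign official creditors 9.3.)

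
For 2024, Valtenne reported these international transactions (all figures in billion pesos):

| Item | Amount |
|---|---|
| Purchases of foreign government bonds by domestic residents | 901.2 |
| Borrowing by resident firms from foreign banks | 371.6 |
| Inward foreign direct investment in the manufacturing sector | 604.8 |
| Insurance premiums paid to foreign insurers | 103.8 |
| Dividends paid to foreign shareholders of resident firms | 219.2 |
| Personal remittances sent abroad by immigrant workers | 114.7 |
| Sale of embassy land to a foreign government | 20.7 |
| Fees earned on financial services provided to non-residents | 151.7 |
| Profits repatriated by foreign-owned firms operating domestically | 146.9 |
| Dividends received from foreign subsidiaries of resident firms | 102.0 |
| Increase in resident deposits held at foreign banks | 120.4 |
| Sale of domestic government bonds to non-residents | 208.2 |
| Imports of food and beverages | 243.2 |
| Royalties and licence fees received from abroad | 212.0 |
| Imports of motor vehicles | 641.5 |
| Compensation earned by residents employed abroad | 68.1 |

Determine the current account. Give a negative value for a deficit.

Goods: -243.2 - 641.5 = -884.7
Services: 212.0 + 151.7 - 103.8 = 259.9
Primary income: -146.9 + 68.1 + 102.0 - 219.2 = -196.0
Secondary income: -114.7
Current account = (-884.7) + 259.9 + (-196.0) + (-114.7) = -935.5
(Excluded from the current account — financial account: purchases of foreign government bonds by domestic residents 901.2, borrowing by resident firms from foreign banks 371.6, inward foreign direct investment in the manufacturing sector 604.8, increase in resident deposits held at foreign banks 120.4, sale of domestic government bonds to non-residents 208.2; capital account: sale of embassy land to a foreign government 20.7.)

-935.5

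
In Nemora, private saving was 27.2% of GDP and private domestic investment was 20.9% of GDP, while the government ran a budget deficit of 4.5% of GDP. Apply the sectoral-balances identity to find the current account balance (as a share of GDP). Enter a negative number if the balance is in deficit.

1.8

By the sectoral-balances identity, CA = (S_private - I) + (T - G).
Private balance = 27.2 - 20.9 = 6.3
Government balance (T - G) = -4.5
CA = 6.3 + (-4.5) = 1.8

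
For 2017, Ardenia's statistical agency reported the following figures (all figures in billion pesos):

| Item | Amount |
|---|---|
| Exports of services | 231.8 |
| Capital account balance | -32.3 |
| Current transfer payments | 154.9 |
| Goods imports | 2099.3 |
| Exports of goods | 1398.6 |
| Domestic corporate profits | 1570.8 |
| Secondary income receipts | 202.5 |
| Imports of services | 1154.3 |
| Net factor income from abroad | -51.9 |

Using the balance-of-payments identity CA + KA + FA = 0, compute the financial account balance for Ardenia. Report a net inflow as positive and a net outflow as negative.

1659.8

Goods balance = 1398.6 - 2099.3 = -700.7
Services balance = 231.8 - 1154.3 = -922.5
Trade balance (goods + services) = -700.7 + (-922.5) = -1623.2
Net primary income = -51.9
Net secondary income = 202.5 - 154.9 = 47.6
Current account = -1623.2 + (-51.9) + 47.6 = -1627.5
Financial account = -(-1627.5 + (-32.3)) = 1659.8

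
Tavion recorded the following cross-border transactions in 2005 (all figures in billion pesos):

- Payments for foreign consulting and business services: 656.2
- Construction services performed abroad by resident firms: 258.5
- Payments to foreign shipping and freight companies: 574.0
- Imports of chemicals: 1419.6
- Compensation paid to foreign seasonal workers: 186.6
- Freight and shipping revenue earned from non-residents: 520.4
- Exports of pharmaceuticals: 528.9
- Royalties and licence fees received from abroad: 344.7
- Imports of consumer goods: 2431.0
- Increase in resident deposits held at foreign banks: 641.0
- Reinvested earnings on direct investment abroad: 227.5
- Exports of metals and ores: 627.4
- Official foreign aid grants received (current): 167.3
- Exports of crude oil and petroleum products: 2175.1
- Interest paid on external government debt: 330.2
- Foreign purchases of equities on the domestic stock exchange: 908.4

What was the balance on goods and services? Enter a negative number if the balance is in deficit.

-625.8

Goods: -1419.6 + 627.4 + 2175.1 + 528.9 - 2431.0 = -519.2
Services: 258.5 + 344.7 + 520.4 - 574.0 - 656.2 = -106.6
Trade balance = -519.2 + (-106.6) = -625.8
(Excluded from the trade balance — primary income: compensation paid to foreign seasonal workers 186.6, reinvested earnings on direct investment abroad 227.5, interest paid on external government debt 330.2; financial account: increase in resident deposits held at foreign banks 641.0, foreign purchases of equities on the domestic stock exchange 908.4; secondary income: official foreign aid grants received (current) 167.3.)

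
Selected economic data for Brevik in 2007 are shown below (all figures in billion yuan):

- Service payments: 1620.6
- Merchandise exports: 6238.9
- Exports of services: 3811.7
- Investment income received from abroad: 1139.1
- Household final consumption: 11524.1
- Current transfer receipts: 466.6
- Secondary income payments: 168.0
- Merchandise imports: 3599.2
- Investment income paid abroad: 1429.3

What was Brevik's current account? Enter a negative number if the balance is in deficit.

Goods balance = 6238.9 - 3599.2 = 2639.7
Services balance = 3811.7 - 1620.6 = 2191.1
Trade balance (goods + services) = 2639.7 + 2191.1 = 4830.8
Net primary income = 1139.1 - 1429.3 = -290.2
Net secondary income = 466.6 - 168.0 = 298.6
Current account = 4830.8 + (-290.2) + 298.6 = 4839.2

4839.2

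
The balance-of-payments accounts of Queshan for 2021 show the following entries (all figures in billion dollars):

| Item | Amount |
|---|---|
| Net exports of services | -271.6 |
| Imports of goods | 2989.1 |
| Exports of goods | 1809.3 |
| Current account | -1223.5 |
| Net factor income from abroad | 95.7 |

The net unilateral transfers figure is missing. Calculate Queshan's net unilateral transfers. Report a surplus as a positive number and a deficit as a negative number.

Current account = goods balance + services balance + net primary income + net secondary income
Sum of the known components = -1355.7
Net unilateral transfers = CA - (known components) = -1223.5 - (-1355.7) = 132.2

132.2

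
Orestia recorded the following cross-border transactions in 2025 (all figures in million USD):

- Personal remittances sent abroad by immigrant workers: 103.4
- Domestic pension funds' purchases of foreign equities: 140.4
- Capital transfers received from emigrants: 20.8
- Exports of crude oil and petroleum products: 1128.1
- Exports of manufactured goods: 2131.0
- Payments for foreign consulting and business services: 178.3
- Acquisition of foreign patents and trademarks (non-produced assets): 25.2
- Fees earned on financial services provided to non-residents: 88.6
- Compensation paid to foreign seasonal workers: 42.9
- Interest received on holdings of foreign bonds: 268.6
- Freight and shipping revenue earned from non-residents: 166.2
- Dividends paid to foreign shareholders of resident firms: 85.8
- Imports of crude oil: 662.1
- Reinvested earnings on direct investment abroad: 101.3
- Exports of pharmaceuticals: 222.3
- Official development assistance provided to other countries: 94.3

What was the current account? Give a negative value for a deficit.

Goods: 1128.1 - 662.1 + 2131.0 + 222.3 = 2819.3
Services: -178.3 + 166.2 + 88.6 = 76.5
Primary income: -85.8 - 42.9 + 268.6 + 101.3 = 241.2
Secondary income: -94.3 - 103.4 = -197.7
Current account = 2819.3 + 76.5 + 241.2 + (-197.7) = 2939.3
(Excluded from the current account — financial account: domestic pension funds' purchases of foreign equities 140.4; capital account: capital transfers received from emigrants 20.8, acquisition of foreign patents and trademarks (non-produced assets) 25.2.)

2939.3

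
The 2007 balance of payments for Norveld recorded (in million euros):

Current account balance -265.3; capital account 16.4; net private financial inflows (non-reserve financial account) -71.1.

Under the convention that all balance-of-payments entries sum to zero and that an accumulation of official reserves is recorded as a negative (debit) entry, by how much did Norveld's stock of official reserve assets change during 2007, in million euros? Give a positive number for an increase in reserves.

Official reserve transactions balance = -((-265.3) + 16.4 + (-71.1)) = 320.0
An accumulation of reserves is recorded as a debit (negative entry), so the change in the stock of reserves is the negative of that balance.
Change in official reserves = -(320.0) = -320.0

-320.0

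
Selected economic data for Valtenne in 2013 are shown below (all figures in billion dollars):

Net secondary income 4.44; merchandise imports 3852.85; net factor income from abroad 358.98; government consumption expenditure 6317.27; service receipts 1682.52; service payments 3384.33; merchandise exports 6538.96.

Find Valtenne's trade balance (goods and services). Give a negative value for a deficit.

984.30

Goods balance = 6538.96 - 3852.85 = 2686.11
Services balance = 1682.52 - 3384.33 = -1701.81
Trade balance (goods + services) = 2686.11 + (-1701.81) = 984.30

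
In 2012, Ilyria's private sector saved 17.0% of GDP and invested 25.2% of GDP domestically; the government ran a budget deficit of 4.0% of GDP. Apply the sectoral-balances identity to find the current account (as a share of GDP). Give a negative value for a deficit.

-12.2

By the sectoral-balances identity, CA = (S_private - I) + (T - G).
Private balance = 17.0 - 25.2 = -8.2
Government balance (T - G) = -4.0
CA = -8.2 + (-4.0) = -12.2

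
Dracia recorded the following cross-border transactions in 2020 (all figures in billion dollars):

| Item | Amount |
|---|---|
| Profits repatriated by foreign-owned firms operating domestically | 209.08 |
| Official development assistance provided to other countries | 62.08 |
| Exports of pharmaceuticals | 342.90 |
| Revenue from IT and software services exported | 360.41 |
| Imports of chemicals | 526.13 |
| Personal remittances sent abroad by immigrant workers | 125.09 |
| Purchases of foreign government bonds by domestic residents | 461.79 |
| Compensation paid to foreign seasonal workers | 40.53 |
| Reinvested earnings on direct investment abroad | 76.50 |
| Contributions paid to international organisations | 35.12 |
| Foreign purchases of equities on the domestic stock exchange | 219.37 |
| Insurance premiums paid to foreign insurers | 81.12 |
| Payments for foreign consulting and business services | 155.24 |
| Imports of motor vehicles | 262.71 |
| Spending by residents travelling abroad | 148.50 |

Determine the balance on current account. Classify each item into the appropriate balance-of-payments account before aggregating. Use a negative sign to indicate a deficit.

-865.79

Goods: 342.90 - 526.13 - 262.71 = -445.94
Services: -155.24 + 360.41 - 81.12 - 148.50 = -24.45
Primary income: -209.08 - 40.53 + 76.50 = -173.11
Secondary income: -62.08 - 125.09 - 35.12 = -222.29
Current account = (-445.94) + (-24.45) + (-173.11) + (-222.29) = -865.79
(Excluded from the current account — financial account: purchases of foreign government bonds by domestic residents 461.79, foreign purchases of equities on the domestic stock exchange 219.37.)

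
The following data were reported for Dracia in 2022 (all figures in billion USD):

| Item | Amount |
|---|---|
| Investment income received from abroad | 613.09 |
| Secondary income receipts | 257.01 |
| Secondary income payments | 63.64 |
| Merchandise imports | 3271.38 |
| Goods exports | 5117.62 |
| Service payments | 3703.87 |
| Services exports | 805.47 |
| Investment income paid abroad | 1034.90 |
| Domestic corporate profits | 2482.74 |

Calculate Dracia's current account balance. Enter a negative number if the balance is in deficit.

-1280.60

Goods balance = 5117.62 - 3271.38 = 1846.24
Services balance = 805.47 - 3703.87 = -2898.40
Trade balance (goods + services) = 1846.24 + (-2898.40) = -1052.16
Net primary income = 613.09 - 1034.90 = -421.81
Net secondary income = 257.01 - 63.64 = 193.37
Current account = -1052.16 + (-421.81) + 193.37 = -1280.60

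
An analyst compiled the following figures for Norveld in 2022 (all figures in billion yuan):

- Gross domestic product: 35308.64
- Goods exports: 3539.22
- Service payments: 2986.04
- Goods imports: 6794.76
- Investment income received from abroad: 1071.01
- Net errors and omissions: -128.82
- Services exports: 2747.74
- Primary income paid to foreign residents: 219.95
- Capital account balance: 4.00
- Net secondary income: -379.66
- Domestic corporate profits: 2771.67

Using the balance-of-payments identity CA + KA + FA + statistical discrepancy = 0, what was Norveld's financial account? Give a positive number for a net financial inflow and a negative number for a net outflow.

3147.26

Goods balance = 3539.22 - 6794.76 = -3255.54
Services balance = 2747.74 - 2986.04 = -238.30
Trade balance (goods + services) = -3255.54 + (-238.30) = -3493.84
Net primary income = 1071.01 - 219.95 = 851.06
Net secondary income = -379.66
Current account = -3493.84 + 851.06 + (-379.66) = -3022.44
Financial account = -(-3022.44 + 4.00 + (-128.82)) = 3147.26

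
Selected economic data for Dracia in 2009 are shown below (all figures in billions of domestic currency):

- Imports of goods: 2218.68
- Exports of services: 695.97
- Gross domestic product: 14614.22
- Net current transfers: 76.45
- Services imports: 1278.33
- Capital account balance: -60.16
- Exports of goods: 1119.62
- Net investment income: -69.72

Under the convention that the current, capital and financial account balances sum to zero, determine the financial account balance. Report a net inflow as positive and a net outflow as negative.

Goods balance = 1119.62 - 2218.68 = -1099.06
Services balance = 695.97 - 1278.33 = -582.36
Trade balance (goods + services) = -1099.06 + (-582.36) = -1681.42
Net primary income = -69.72
Net secondary income = 76.45
Current account = -1681.42 + (-69.72) + 76.45 = -1674.69
Financial account = -(-1674.69 + (-60.16)) = 1734.85

1734.85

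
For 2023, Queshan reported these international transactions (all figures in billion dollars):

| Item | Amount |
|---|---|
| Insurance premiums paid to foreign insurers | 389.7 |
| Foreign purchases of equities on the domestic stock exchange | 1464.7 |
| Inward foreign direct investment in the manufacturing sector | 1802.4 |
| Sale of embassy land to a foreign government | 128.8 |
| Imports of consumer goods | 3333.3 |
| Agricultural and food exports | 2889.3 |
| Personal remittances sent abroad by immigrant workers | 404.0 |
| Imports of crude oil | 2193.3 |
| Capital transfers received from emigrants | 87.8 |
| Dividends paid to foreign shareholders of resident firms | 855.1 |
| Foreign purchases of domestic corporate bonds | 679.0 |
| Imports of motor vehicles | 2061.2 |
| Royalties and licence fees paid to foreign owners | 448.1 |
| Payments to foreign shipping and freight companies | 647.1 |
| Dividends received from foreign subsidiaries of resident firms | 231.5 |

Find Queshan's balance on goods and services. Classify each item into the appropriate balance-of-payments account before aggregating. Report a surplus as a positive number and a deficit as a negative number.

Goods: -3333.3 - 2061.2 - 2193.3 + 2889.3 = -4698.5
Services: -448.1 - 389.7 - 647.1 = -1484.9
Trade balance = -4698.5 + (-1484.9) = -6183.4
(Excluded from the trade balance — financial account: foreign purchases of equities on the domestic stock exchange 1464.7, inward foreign direct investment in the manufacturing sector 1802.4, foreign purchases of domestic corporate bonds 679.0; capital account: sale of embassy land to a foreign government 128.8, capital transfers received from emigrants 87.8; secondary income: personal remittances sent abroad by immigrant workers 404.0; primary income: dividends paid to foreign shareholders of resident firms 855.1, dividends received from foreign subsidiaries of resident firms 231.5.)

-6183.4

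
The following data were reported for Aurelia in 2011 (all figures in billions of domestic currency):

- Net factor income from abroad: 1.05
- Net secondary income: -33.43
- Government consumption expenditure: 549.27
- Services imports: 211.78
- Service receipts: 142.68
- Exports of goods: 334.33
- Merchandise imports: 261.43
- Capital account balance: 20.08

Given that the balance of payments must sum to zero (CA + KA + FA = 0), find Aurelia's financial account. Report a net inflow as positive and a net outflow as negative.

Goods balance = 334.33 - 261.43 = 72.90
Services balance = 142.68 - 211.78 = -69.10
Trade balance (goods + services) = 72.90 + (-69.10) = 3.80
Net primary income = 1.05
Net secondary income = -33.43
Current account = 3.80 + 1.05 + (-33.43) = -28.58
Financial account = -(-28.58 + 20.08) = 8.50

8.50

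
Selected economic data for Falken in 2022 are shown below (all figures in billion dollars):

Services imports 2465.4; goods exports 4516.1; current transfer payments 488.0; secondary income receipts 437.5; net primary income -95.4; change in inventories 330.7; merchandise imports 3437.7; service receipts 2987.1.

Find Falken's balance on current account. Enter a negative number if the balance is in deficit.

Goods balance = 4516.1 - 3437.7 = 1078.4
Services balance = 2987.1 - 2465.4 = 521.7
Trade balance (goods + services) = 1078.4 + 521.7 = 1600.1
Net primary income = -95.4
Net secondary income = 437.5 - 488.0 = -50.5
Current account = 1600.1 + (-95.4) + (-50.5) = 1454.2

1454.2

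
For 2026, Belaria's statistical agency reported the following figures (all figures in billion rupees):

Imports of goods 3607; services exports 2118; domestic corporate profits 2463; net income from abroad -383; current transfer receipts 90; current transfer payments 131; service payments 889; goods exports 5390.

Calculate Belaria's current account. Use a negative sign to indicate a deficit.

2588

Goods balance = 5390 - 3607 = 1783
Services balance = 2118 - 889 = 1229
Trade balance (goods + services) = 1783 + 1229 = 3012
Net primary income = -383
Net secondary income = 90 - 131 = -41
Current account = 3012 + (-383) + (-41) = 2588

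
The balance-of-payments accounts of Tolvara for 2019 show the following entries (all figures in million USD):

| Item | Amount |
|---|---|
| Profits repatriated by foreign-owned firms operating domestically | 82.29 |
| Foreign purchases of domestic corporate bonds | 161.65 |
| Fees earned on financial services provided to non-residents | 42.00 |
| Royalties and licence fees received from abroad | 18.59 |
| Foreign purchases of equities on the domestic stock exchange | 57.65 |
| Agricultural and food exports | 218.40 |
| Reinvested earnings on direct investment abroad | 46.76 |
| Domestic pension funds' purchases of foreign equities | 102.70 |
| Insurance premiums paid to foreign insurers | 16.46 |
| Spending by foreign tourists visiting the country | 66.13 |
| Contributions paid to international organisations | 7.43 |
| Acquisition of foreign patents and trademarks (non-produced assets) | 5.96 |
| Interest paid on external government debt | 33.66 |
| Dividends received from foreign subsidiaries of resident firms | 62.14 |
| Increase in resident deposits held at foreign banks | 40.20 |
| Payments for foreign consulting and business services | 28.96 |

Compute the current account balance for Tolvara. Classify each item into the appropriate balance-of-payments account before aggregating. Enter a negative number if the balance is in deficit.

Goods: 218.40
Services: -28.96 + 18.59 + 66.13 + 42.00 - 16.46 = 81.30
Primary income: 62.14 + 46.76 - 33.66 - 82.29 = -7.05
Secondary income: -7.43
Current account = 218.40 + 81.30 + (-7.05) + (-7.43) = 285.22
(Excluded from the current account — financial account: foreign purchases of domestic corporate bonds 161.65, foreign purchases of equities on the domestic stock exchange 57.65, domestic pension funds' purchases of foreign equities 102.70, increase in resident deposits held at foreign banks 40.20; capital account: acquisition of foreign patents and trademarks (non-produced assets) 5.96.)

285.22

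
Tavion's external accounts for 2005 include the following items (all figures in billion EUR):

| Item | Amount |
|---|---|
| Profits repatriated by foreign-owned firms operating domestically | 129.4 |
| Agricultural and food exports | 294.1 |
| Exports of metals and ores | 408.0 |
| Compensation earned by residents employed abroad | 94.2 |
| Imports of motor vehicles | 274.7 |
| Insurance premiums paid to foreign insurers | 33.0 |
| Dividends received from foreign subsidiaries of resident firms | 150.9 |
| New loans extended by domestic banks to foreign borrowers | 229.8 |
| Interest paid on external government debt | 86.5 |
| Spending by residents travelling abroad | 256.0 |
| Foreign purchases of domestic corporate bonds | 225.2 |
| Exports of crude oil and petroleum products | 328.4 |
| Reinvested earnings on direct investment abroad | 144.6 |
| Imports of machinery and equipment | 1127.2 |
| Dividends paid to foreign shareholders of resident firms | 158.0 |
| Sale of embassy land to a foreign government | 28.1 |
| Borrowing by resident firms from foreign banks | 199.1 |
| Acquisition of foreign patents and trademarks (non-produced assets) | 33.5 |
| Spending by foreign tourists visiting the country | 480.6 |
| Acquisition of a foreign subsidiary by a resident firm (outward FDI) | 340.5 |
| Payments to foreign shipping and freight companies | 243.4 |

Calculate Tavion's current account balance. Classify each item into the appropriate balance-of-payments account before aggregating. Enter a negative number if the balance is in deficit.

-407.4

Goods: 408.0 - 1127.2 + 328.4 + 294.1 - 274.7 = -371.4
Services: -243.4 - 256.0 + 480.6 - 33.0 = -51.8
Primary income: -86.5 + 94.2 - 129.4 + 150.9 - 158.0 + 144.6 = 15.8
Current account = (-371.4) + (-51.8) + 15.8 = -407.4
(Excluded from the current account — financial account: new loans extended by domestic banks to foreign borrowers 229.8, foreign purchases of domestic corporate bonds 225.2, borrowing by resident firms from foreign banks 199.1, acquisition of a foreign subsidiary by a resident firm (outward FDI) 340.5; capital account: sale of embassy land to a foreign government 28.1, acquisition of foreign patents and trademarks (non-produced assets) 33.5.)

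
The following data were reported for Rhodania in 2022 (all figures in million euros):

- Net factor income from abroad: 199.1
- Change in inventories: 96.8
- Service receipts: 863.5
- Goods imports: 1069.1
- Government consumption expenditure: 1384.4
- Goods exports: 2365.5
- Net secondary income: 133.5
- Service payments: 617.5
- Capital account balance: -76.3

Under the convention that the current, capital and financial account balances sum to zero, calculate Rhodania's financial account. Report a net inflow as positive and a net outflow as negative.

-1798.7

Goods balance = 2365.5 - 1069.1 = 1296.4
Services balance = 863.5 - 617.5 = 246.0
Trade balance (goods + services) = 1296.4 + 246.0 = 1542.4
Net primary income = 199.1
Net secondary income = 133.5
Current account = 1542.4 + 199.1 + 133.5 = 1875.0
Financial account = -(1875.0 + (-76.3)) = -1798.7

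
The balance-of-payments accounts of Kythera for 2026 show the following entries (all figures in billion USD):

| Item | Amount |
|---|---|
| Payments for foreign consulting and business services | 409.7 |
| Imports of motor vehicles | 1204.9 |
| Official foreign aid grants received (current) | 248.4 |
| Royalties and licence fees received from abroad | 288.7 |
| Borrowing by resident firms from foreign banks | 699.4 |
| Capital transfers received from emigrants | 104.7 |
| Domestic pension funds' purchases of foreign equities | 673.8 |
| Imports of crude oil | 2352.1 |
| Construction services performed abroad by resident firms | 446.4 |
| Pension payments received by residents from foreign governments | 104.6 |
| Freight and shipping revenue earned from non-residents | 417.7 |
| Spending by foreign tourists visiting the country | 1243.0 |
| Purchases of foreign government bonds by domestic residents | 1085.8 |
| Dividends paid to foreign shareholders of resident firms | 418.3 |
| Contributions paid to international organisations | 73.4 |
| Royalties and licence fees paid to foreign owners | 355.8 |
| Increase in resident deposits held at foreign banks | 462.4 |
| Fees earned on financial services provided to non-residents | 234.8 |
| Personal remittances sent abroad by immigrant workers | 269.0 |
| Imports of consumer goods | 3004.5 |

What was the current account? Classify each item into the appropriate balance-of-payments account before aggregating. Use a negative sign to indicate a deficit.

Goods: -3004.5 - 2352.1 - 1204.9 = -6561.5
Services: 1243.0 - 355.8 + 234.8 - 409.7 + 288.7 + 446.4 + 417.7 = 1865.1
Primary income: -418.3
Secondary income: -73.4 + 104.6 + 248.4 - 269.0 = 10.6
Current account = (-6561.5) + 1865.1 + (-418.3) + 10.6 = -5104.1
(Excluded from the current account — financial account: borrowing by resident firms from foreign banks 699.4, domestic pension funds' purchases of foreign equities 673.8, purchases of foreign government bonds by domestic residents 1085.8, increase in resident deposits held at foreign banks 462.4; capital account: capital transfers received from emigrants 104.7.)

-5104.1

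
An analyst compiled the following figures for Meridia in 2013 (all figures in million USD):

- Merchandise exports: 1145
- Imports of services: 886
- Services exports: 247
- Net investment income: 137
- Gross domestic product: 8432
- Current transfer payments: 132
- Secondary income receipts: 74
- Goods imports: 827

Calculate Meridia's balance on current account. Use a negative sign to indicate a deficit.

Goods balance = 1145 - 827 = 318
Services balance = 247 - 886 = -639
Trade balance (goods + services) = 318 + (-639) = -321
Net primary income = 137
Net secondary income = 74 - 132 = -58
Current account = -321 + 137 + (-58) = -242

-242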